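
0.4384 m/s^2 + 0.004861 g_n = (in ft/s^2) 1.595. Check: 0.4384 m/s^2 is already in m/s^2. 1 g_n = 9.80665 m/s^2, so 0.004861 g_n = 0.004861 * 9.80665 = 0.047670126 m/s^2. Sum: 0.4384 + 0.047670126 = 0.48607013 m/s^2. 1 ft/s^2 = 0.3048 m/s^2, so 0.48607013 m/s^2 = 0.48607013 / 0.3048 = 1.5947183 ft/s^2 ≈ 1.595 ft/s^2 (4 s.f.).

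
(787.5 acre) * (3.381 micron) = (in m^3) 1 acre = 4046.8564 m^2, so 787.5 acre = 787.5 * 4046.8564 = 3186899.4 m^2. 1 micron = 1e-06 m, so 3.381 micron = 3.381 * 1e-06 = 3.381e-06 m. Combine: 3186899.4 m^2 * 3.381e-06 m = 10.774907 m^3. Result: 10.774907 m^3 ≈ 10.77 m^3 (4 s.f.). Final answer: 10.77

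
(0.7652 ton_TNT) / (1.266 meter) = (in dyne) 2.529e+14. Check: 1 ton_TNT = 4.184e+09 J, so 0.7652 ton_TNT = 0.7652 * 4.184e+09 = 3.2015968e+09 J. 1.266 meter = 1.266 m. Combine: 3.2015968e+09 J / 1.266 m = 2.5289074e+09 N. 1 dyne = 1e-05 N, so 2.5289074e+09 N = 2.5289074e+09 / 1e-05 = 2.5289074e+14 dyne ≈ 2.529e+14 dyne (4 s.f.).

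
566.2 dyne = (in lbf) 1 dyne = 1e-05 N, so 566.2 dyne = 566.2 * 1e-05 = 0.005662 N. 1 lbf = 4.4482216 N, so 0.005662 N = 0.005662 / 4.4482216 = 0.0012728682 lbf ≈ 0.001273 lbf (4 s.f.). Final answer: 0.001273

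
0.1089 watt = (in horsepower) 0.000146. Check: 0.1089 watt = 0.1089 W. 1 horsepower = 745.69987 W, so 0.1089 W = 0.1089 / 745.69987 = 0.00014603731 horsepower ≈ 0.000146 horsepower (4 s.f.).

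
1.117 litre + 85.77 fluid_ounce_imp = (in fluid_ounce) 1 litre = 0.001 m^3, so 1.117 litre = 1.117 * 0.001 = 0.001117 m^3. 1 fluid_ounce_imp = 2.8413063e-05 m^3, so 85.77 fluid_ounce_imp = 85.77 * 2.8413063e-05 = 0.0024369884 m^3. Sum: 0.001117 + 0.0024369884 = 0.0035539884 m^3. 1 fluid_ounce = 2.957353e-05 m^3, so 0.0035539884 m^3 = 0.0035539884 / 2.957353e-05 = 120.17464 fluid_ounce ≈ 120.2 fluid_ounce (4 s.f.). Final answer: 120.2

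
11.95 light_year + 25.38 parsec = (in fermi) 1 light_year = 9.4607305e+15 m, so 11.95 light_year = 11.95 * 9.4607305e+15 = 1.1305573e+17 m. 1 parsec = 3.0856776e+16 m, so 25.38 parsec = 25.38 * 3.0856776e+16 = 7.8314497e+17 m. Sum: 1.1305573e+17 + 7.8314497e+17 = 8.962007e+17 m. 1 fermi = 1e-15 m, so 8.962007e+17 m = 8.962007e+17 / 1e-15 = 8.962007e+32 fermi ≈ 8.962e+32 fermi (4 s.f.). Final answer: 8.962e+32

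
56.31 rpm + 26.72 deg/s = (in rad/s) 6.363. Check: 1 rpm = 0.10471976 rad/s, so 56.31 rpm = 56.31 * 0.10471976 = 5.8967694 rad/s. 1 deg/s = 0.017453293 rad/s, so 26.72 deg/s = 26.72 * 0.017453293 = 0.46635198 rad/s. Sum: 5.8967694 + 0.46635198 = 6.3631214 rad/s. Result: 6.3631214 rad/s ≈ 6.363 rad/s (4 s.f.).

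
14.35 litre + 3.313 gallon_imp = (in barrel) 1 litre = 0.001 m^3, so 14.35 litre = 14.35 * 0.001 = 0.01435 m^3. 1 gallon_imp = 0.00454609 m^3, so 3.313 gallon_imp = 3.313 * 0.00454609 = 0.015061196 m^3. Sum: 0.01435 + 0.015061196 = 0.029411196 m^3. 1 barrel = 0.15898729 m^3, so 0.029411196 m^3 = 0.029411196 / 0.15898729 = 0.18499086 barrel ≈ 0.185 barrel (4 s.f.). Final answer: 0.185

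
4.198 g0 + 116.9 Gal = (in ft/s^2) 138.9. Check: 1 g0 = 9.80665 m/s^2, so 4.198 g0 = 4.198 * 9.80665 = 41.168317 m/s^2. 1 Gal = 0.01 m/s^2, so 116.9 Gal = 116.9 * 0.01 = 1.169 m/s^2. Sum: 41.168317 + 1.169 = 42.337317 m/s^2. 1 ft/s^2 = 0.3048 m/s^2, so 42.337317 m/s^2 = 42.337317 / 0.3048 = 138.90196 ft/s^2 ≈ 138.9 ft/s^2 (4 s.f.).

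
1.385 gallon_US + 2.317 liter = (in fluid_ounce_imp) 266.1. Check: 1 gallon_US = 0.0037854118 m^3, so 1.385 gallon_US = 1.385 * 0.0037854118 = 0.0052427953 m^3. 1 liter = 0.001 m^3, so 2.317 liter = 2.317 * 0.001 = 0.002317 m^3. Sum: 0.0052427953 + 0.002317 = 0.0075597953 m^3. 1 fluid_ounce_imp = 2.8413063e-05 m^3, so 0.0075597953 m^3 = 0.0075597953 / 2.8413063e-05 = 266.0676 fluid_ounce_imp ≈ 266.1 fluid_ounce_imp (4 s.f.).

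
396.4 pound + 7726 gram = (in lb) 1 pound = 0.45359237 kg, so 396.4 pound = 396.4 * 0.45359237 = 179.80402 kg. 1 gram = 0.001 kg, so 7726 gram = 7726 * 0.001 = 7.726 kg. Sum: 179.80402 + 7.726 = 187.53002 kg. 1 lb = 0.45359237 kg, so 187.53002 kg = 187.53002 / 0.45359237 = 413.43291 lb ≈ 413.4 lb (4 s.f.). Final answer: 413.4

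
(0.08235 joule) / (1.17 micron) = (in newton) 7.038e+04. Check: 0.08235 joule = 0.08235 J. 1 micron = 1e-06 m, so 1.17 micron = 1.17 * 1e-06 = 1.17e-06 m. Combine: 0.08235 J / 1.17e-06 m = 70384.615 N. 70384.615 N = 70384.615 newton ≈ 7.038e+04 newton (4 s.f.).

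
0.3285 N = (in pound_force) 0.07385. Check: 1 pound_force = 4.4482216 N, so 0.3285 N = 0.3285 / 4.4482216 = 0.073849738 pound_force ≈ 0.07385 pound_force (4 s.f.).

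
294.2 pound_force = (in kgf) 1 pound_force = 4.4482216 N, so 294.2 pound_force = 294.2 * 4.4482216 = 1308.6668 N. 1 kgf = 9.80665 N, so 1308.6668 N = 1308.6668 / 9.80665 = 133.44688 kgf ≈ 133.4 kgf (4 s.f.). Final answer: 133.4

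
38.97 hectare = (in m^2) 1 hectare = 10000 m^2, so 38.97 hectare = 38.97 * 10000 = 389700 m^2. Result: 389700 m^2 ≈ 3.897e+05 m^2 (4 s.f.). Final answer: 3.897e+05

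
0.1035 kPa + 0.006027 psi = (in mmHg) 1 kPa = 1000 Pa, so 0.1035 kPa = 0.1035 * 1000 = 103.5 Pa. 1 psi = 6894.7573 Pa, so 0.006027 psi = 0.006027 * 6894.7573 = 41.554702 Pa. Sum: 103.5 + 41.554702 = 145.0547 Pa. 1 mmHg = 133.32237 Pa, so 145.0547 Pa = 145.0547 / 133.32237 = 1.0879997 mmHg ≈ 1.088 mmHg (4 s.f.). Final answer: 1.088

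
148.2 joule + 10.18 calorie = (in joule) 190.8. Check: 148.2 joule = 148.2 J. 1 calorie = 4.184 J, so 10.18 calorie = 10.18 * 4.184 = 42.59312 J. Sum: 148.2 + 42.59312 = 190.79312 J. 190.79312 J = 190.79312 joule ≈ 190.8 joule (4 s.f.).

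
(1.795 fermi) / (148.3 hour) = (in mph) 1 fermi = 1e-15 m, so 1.795 fermi = 1.795 * 1e-15 = 1.795e-15 m. 1 hour = 3600 s, so 148.3 hour = 148.3 * 3600 = 533880 s. Combine: 1.795e-15 m / 533880 s = 3.3621788e-21 m/s. 1 mph = 0.44704 m/s, so 3.3621788e-21 m/s = 3.3621788e-21 / 0.44704 = 7.5209797e-21 mph ≈ 7.521e-21 mph (4 s.f.). Final answer: 7.521e-21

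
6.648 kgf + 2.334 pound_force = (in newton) 1 kgf = 9.80665 N, so 6.648 kgf = 6.648 * 9.80665 = 65.194609 N. 1 pound_force = 4.4482216 N, so 2.334 pound_force = 2.334 * 4.4482216 = 10.382149 N. Sum: 65.194609 + 10.382149 = 75.576758 N. 75.576758 N = 75.576758 newton ≈ 75.58 newton (4 s.f.). Final answer: 75.58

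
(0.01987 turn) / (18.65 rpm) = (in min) 1 turn = 6.2831853 rad, so 0.01987 turn = 0.01987 * 6.2831853 = 0.12484689 rad. 1 rpm = 0.10471976 rad/s, so 18.65 rpm = 18.65 * 0.10471976 = 1.9530234 rad/s. Combine: 0.12484689 rad / 1.9530234 rad/s = 0.063924933 s. 1 min = 60 s, so 0.063924933 s = 0.063924933 / 60 = 0.0010654155 min ≈ 0.001065 min (4 s.f.). Final answer: 0.001065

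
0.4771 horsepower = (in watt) 1 horsepower = 745.69987 W, so 0.4771 horsepower = 0.4771 * 745.69987 = 355.77341 W. 355.77341 W = 355.77341 watt ≈ 355.8 watt (4 s.f.). Final answer: 355.8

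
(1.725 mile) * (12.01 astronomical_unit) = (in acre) 1 mile = 1609.344 m, so 1.725 mile = 1.725 * 1609.344 = 2776.1184 m. 1 astronomical_unit = 1.4959787e+11 m, so 12.01 astronomical_unit = 12.01 * 1.4959787e+11 = 1.7966704e+12 m. Combine: 2776.1184 m * 1.7966704e+12 m = 4.9877698e+15 m^2. 1 acre = 4046.8564 m^2, so 4.9877698e+15 m^2 = 4.9877698e+15 / 4046.8564 = 1.2325048e+12 acre ≈ 1.233e+12 acre (4 s.f.). Final answer: 1.233e+12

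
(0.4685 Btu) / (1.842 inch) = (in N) 1.056e+04. Check: 1 Btu = 1055.0559 J, so 0.4685 Btu = 0.4685 * 1055.0559 = 494.29367 J. 1 inch = 0.0254 m, so 1.842 inch = 1.842 * 0.0254 = 0.0467868 m. Combine: 494.29367 J / 0.0467868 m = 10564.81 N. Result: 10564.81 N ≈ 1.056e+04 N (4 s.f.).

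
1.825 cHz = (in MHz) 1 cHz = 0.01 Hz, so 1.825 cHz = 1.825 * 0.01 = 0.01825 Hz. 1 MHz = 1000000 Hz, so 0.01825 Hz = 0.01825 / 1000000 = 1.825e-08 MHz. Final answer: 1.825e-08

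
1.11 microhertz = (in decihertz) 1.11e-05. Check: 1 microhertz = 1e-06 Hz, so 1.11 microhertz = 1.11 * 1e-06 = 1.11e-06 Hz. 1 decihertz = 0.1 Hz, so 1.11e-06 Hz = 1.11e-06 / 0.1 = 1.11e-05 decihertz.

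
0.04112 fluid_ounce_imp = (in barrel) 1 fluid_ounce_imp = 2.8413063e-05 m^3, so 0.04112 fluid_ounce_imp = 0.04112 * 2.8413063e-05 = 1.1683451e-06 m^3. 1 barrel = 0.15898729 m^3, so 1.1683451e-06 m^3 = 1.1683451e-06 / 0.15898729 = 7.3486698e-06 barrel ≈ 7.349e-06 barrel (4 s.f.). Final answer: 7.349e-06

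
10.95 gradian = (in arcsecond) 1 gradian = 0.015707963 rad, so 10.95 gradian = 10.95 * 0.015707963 = 0.1720022 rad. 1 arcsecond = 4.8481368e-06 rad, so 0.1720022 rad = 0.1720022 / 4.8481368e-06 = 35478 arcsecond ≈ 3.548e+04 arcsecond (4 s.f.). Final answer: 3.548e+04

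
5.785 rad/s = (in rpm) 55.24. Check: 1 rpm = 0.10471976 rad/s, so 5.785 rad/s = 5.785 / 0.10471976 = 55.242681 rpm ≈ 55.24 rpm (4 s.f.).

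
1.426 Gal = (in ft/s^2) 0.04678. Check: 1 Gal = 0.01 m/s^2, so 1.426 Gal = 1.426 * 0.01 = 0.01426 m/s^2. 1 ft/s^2 = 0.3048 m/s^2, so 0.01426 m/s^2 = 0.01426 / 0.3048 = 0.046784777 ft/s^2 ≈ 0.04678 ft/s^2 (4 s.f.).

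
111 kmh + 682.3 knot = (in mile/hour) 854.1. Check: 1 kmh = 0.27777778 m/s, so 111 kmh = 111 * 0.27777778 = 30.833333 m/s. 1 knot = 0.51444444 m/s, so 682.3 knot = 682.3 * 0.51444444 = 351.00544 m/s. Sum: 30.833333 + 351.00544 = 381.83878 m/s. 1 mile/hour = 0.44704 m/s, so 381.83878 m/s = 381.83878 / 0.44704 = 854.14902 mile/hour ≈ 854.1 mile/hour (4 s.f.).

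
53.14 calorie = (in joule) 222.3. Check: 1 calorie = 4.184 J, so 53.14 calorie = 53.14 * 4.184 = 222.33776 J. 222.33776 J = 222.33776 joule ≈ 222.3 joule (4 s.f.).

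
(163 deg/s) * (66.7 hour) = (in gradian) 1 deg/s = 0.017453293 rad/s, so 163 deg/s = 163 * 0.017453293 = 2.8448867 rad/s. 1 hour = 3600 s, so 66.7 hour = 66.7 * 3600 = 240120 s. Combine: 2.8448867 rad/s * 240120 s = 683114.19 rad. 1 gradian = 0.015707963 rad, so 683114.19 rad = 683114.19 / 0.015707963 = 43488400 gradian ≈ 4.349e+07 gradian (4 s.f.). Final answer: 4.349e+07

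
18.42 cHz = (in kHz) 1 cHz = 0.01 Hz, so 18.42 cHz = 18.42 * 0.01 = 0.1842 Hz. 1 kHz = 1000 Hz, so 0.1842 Hz = 0.1842 / 1000 = 0.0001842 kHz. Final answer: 0.0001842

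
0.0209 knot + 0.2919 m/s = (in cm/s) 1 knot = 0.51444444 m/s, so 0.0209 knot = 0.0209 * 0.51444444 = 0.010751889 m/s. 0.2919 m/s is already in m/s. Sum: 0.010751889 + 0.2919 = 0.30265189 m/s. 1 cm/s = 0.01 m/s, so 0.30265189 m/s = 0.30265189 / 0.01 = 30.265189 cm/s ≈ 30.27 cm/s (4 s.f.). Final answer: 30.27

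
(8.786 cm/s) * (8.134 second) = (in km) 1 cm/s = 0.01 m/s, so 8.786 cm/s = 8.786 * 0.01 = 0.08786 m/s. 8.134 second = 8.134 s. Combine: 0.08786 m/s * 8.134 s = 0.71465324 m. 1 km = 1000 m, so 0.71465324 m = 0.71465324 / 1000 = 0.00071465324 km ≈ 0.0007147 km (4 s.f.). Final answer: 0.0007147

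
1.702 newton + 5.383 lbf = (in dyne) 1.702 newton = 1.702 N. 1 lbf = 4.4482216 N, so 5.383 lbf = 5.383 * 4.4482216 = 23.944777 N. Sum: 1.702 + 23.944777 = 25.646777 N. 1 dyne = 1e-05 N, so 25.646777 N = 25.646777 / 1e-05 = 2564677.7 dyne ≈ 2.565e+06 dyne (4 s.f.). Final answer: 2.565e+06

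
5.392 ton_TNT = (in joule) 1 ton_TNT = 4.184e+09 J, so 5.392 ton_TNT = 5.392 * 4.184e+09 = 2.2560128e+10 J. 2.2560128e+10 J = 2.2560128e+10 joule ≈ 2.256e+10 joule (4 s.f.). Final answer: 2.256e+10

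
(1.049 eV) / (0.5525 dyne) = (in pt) 8.623e-11. Check: 1 eV = 1.6021766e-19 J, so 1.049 eV = 1.049 * 1.6021766e-19 = 1.6806833e-19 J. 1 dyne = 1e-05 N, so 0.5525 dyne = 0.5525 * 1e-05 = 5.525e-06 N. Combine: 1.6806833e-19 J / 5.525e-06 N = 3.0419607e-14 m. 1 pt = 0.00035277778 m, so 3.0419607e-14 m = 3.0419607e-14 / 0.00035277778 = 8.6228807e-11 pt ≈ 8.623e-11 pt (4 s.f.).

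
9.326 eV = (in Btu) 1 eV = 1.6021766e-19 J, so 9.326 eV = 9.326 * 1.6021766e-19 = 1.4941899e-18 J. 1 Btu = 1055.0559 J, so 1.4941899e-18 J = 1.4941899e-18 / 1055.0559 = 1.4162188e-21 Btu ≈ 1.416e-21 Btu (4 s.f.). Final answer: 1.416e-21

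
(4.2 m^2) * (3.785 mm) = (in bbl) 4.2 m^2 is already in m^2. 1 mm = 0.001 m, so 3.785 mm = 3.785 * 0.001 = 0.003785 m. Combine: 4.2 m^2 * 0.003785 m = 0.015897 m^3. 1 bbl = 0.15898729 m^3, so 0.015897 m^3 = 0.015897 / 0.15898729 = 0.099989122 bbl ≈ 0.09999 bbl (4 s.f.). Final answer: 0.09999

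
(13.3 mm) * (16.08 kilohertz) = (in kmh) 1 mm = 0.001 m, so 13.3 mm = 13.3 * 0.001 = 0.0133 m. 1 kilohertz = 1000 Hz, so 16.08 kilohertz = 16.08 * 1000 = 16080 Hz. Combine: 0.0133 m * 16080 Hz = 213.864 m/s. 1 kmh = 0.27777778 m/s, so 213.864 m/s = 213.864 / 0.27777778 = 769.9104 kmh ≈ 769.9 kmh (4 s.f.). Final answer: 769.9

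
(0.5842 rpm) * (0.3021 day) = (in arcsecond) 1 rpm = 0.10471976 rad/s, so 0.5842 rpm = 0.5842 * 0.10471976 = 0.061177281 rad/s. 1 day = 86400 s, so 0.3021 day = 0.3021 * 86400 = 26101.44 s. Combine: 0.061177281 rad/s * 26101.44 s = 1596.8151 rad. 1 arcsecond = 4.8481368e-06 rad, so 1596.8151 rad = 1596.8151 / 4.8481368e-06 = 3.2936676e+08 arcsecond ≈ 3.294e+08 arcsecond (4 s.f.). Final answer: 3.294e+08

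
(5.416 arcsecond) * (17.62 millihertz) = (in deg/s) 2.651e-05. Check: 1 arcsecond = 4.8481368e-06 rad, so 5.416 arcsecond = 5.416 * 4.8481368e-06 = 2.6257509e-05 rad. 1 millihertz = 0.001 Hz, so 17.62 millihertz = 17.62 * 0.001 = 0.01762 Hz. Combine: 2.6257509e-05 rad * 0.01762 Hz = 4.6265731e-07 rad/s. 1 deg/s = 0.017453293 rad/s, so 4.6265731e-07 rad/s = 4.6265731e-07 / 0.017453293 = 2.6508311e-05 deg/s ≈ 2.651e-05 deg/s (4 s.f.).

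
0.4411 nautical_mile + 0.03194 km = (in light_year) 8.972e-14. Check: 1 nautical_mile = 1852 m, so 0.4411 nautical_mile = 0.4411 * 1852 = 816.9172 m. 1 km = 1000 m, so 0.03194 km = 0.03194 * 1000 = 31.94 m. Sum: 816.9172 + 31.94 = 848.8572 m. 1 light_year = 9.4607305e+15 m, so 848.8572 m = 848.8572 / 9.4607305e+15 = 8.9724277e-14 light_year ≈ 8.972e-14 light_year (4 s.f.).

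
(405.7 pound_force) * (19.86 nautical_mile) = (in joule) 6.638e+07. Check: 1 pound_force = 4.4482216 N, so 405.7 pound_force = 405.7 * 4.4482216 = 1804.6435 N. 1 nautical_mile = 1852 m, so 19.86 nautical_mile = 19.86 * 1852 = 36780.72 m. Combine: 1804.6435 N * 36780.72 m = 66376088 J. 66376088 J = 66376088 joule ≈ 6.638e+07 joule (4 s.f.).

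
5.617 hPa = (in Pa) 1 hPa = 100 Pa, so 5.617 hPa = 5.617 * 100 = 561.7 Pa. Result: 561.7 Pa. Final answer: 561.7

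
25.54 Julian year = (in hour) 1 Julian year = 31557600 s, so 25.54 Julian year = 25.54 * 31557600 = 8.059811e+08 s. 1 hour = 3600 s, so 8.059811e+08 s = 8.059811e+08 / 3600 = 223883.64 hour ≈ 2.239e+05 hour (4 s.f.). Final answer: 2.239e+05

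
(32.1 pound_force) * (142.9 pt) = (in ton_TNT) 1.72e-09. Check: 1 pound_force = 4.4482216 N, so 32.1 pound_force = 32.1 * 4.4482216 = 142.78791 N. 1 pt = 0.00035277778 m, so 142.9 pt = 142.9 * 0.00035277778 = 0.050411944 m. Combine: 142.78791 N * 0.050411944 m = 7.1982164 J. 1 ton_TNT = 4.184e+09 J, so 7.1982164 J = 7.1982164 / 4.184e+09 = 1.720415e-09 ton_TNT ≈ 1.72e-09 ton_TNT (4 s.f.).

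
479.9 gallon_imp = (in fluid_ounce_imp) 7.678e+04. Check: 1 gallon_imp = 0.00454609 m^3, so 479.9 gallon_imp = 479.9 * 0.00454609 = 2.1816686 m^3. 1 fluid_ounce_imp = 2.8413063e-05 m^3, so 2.1816686 m^3 = 2.1816686 / 2.8413063e-05 = 76784 fluid_ounce_imp ≈ 7.678e+04 fluid_ounce_imp (4 s.f.).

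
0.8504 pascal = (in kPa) 0.0008504. Check: 0.8504 pascal = 0.8504 Pa. 1 kPa = 1000 Pa, so 0.8504 Pa = 0.8504 / 1000 = 0.0008504 kPa.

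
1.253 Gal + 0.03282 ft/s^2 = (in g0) 0.002298. Check: 1 Gal = 0.01 m/s^2, so 1.253 Gal = 1.253 * 0.01 = 0.01253 m/s^2. 1 ft/s^2 = 0.3048 m/s^2, so 0.03282 ft/s^2 = 0.03282 * 0.3048 = 0.010003536 m/s^2. Sum: 0.01253 + 0.010003536 = 0.022533536 m/s^2. 1 g0 = 9.80665 m/s^2, so 0.022533536 m/s^2 = 0.022533536 / 9.80665 = 0.0022977812 g0 ≈ 0.002298 g0 (4 s.f.).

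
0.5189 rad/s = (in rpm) 1 rpm = 0.10471976 rad/s, so 0.5189 rad/s = 0.5189 / 0.10471976 = 4.95513 rpm ≈ 4.955 rpm (4 s.f.). Final answer: 4.955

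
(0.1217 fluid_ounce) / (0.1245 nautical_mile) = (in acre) 3.857e-12. Check: 1 fluid_ounce = 2.957353e-05 m^3, so 0.1217 fluid_ounce = 0.1217 * 2.957353e-05 = 3.5990985e-06 m^3. 1 nautical_mile = 1852 m, so 0.1245 nautical_mile = 0.1245 * 1852 = 230.574 m. Combine: 3.5990985e-06 m^3 / 230.574 m = 1.5609299e-08 m^2. 1 acre = 4046.8564 m^2, so 1.5609299e-08 m^2 = 1.5609299e-08 / 4046.8564 = 3.8571418e-12 acre ≈ 3.857e-12 acre (4 s.f.).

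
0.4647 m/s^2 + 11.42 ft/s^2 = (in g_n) 0.4647 m/s^2 is already in m/s^2. 1 ft/s^2 = 0.3048 m/s^2, so 11.42 ft/s^2 = 11.42 * 0.3048 = 3.480816 m/s^2. Sum: 0.4647 + 3.480816 = 3.945516 m/s^2. 1 g_n = 9.80665 m/s^2, so 3.945516 m/s^2 = 3.945516 / 9.80665 = 0.40233066 g_n ≈ 0.4023 g_n (4 s.f.). Final answer: 0.4023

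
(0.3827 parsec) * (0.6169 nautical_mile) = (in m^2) 1.349e+19. Check: 1 parsec = 3.0856776e+16 m, so 0.3827 parsec = 0.3827 * 3.0856776e+16 = 1.1808888e+16 m. 1 nautical_mile = 1852 m, so 0.6169 nautical_mile = 0.6169 * 1852 = 1142.4988 m. Combine: 1.1808888e+16 m * 1142.4988 m = 1.349164e+19 m^2. Result: 1.349164e+19 m^2 ≈ 1.349e+19 m^2 (4 s.f.).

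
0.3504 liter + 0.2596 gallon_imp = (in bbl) 0.009627. Check: 1 liter = 0.001 m^3, so 0.3504 liter = 0.3504 * 0.001 = 0.0003504 m^3. 1 gallon_imp = 0.00454609 m^3, so 0.2596 gallon_imp = 0.2596 * 0.00454609 = 0.001180165 m^3. Sum: 0.0003504 + 0.001180165 = 0.001530565 m^3. 1 bbl = 0.15898729 m^3, so 0.001530565 m^3 = 0.001530565 / 0.15898729 = 0.009626964 bbl ≈ 0.009627 bbl (4 s.f.).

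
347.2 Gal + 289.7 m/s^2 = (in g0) 1 Gal = 0.01 m/s^2, so 347.2 Gal = 347.2 * 0.01 = 3.472 m/s^2. 289.7 m/s^2 is already in m/s^2. Sum: 3.472 + 289.7 = 293.172 m/s^2. 1 g0 = 9.80665 m/s^2, so 293.172 m/s^2 = 293.172 / 9.80665 = 29.895224 g0 ≈ 29.9 g0 (4 s.f.). Final answer: 29.9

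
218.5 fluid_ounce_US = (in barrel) 0.04064. Check: 1 fluid_ounce_US = 2.957353e-05 m^3, so 218.5 fluid_ounce_US = 218.5 * 2.957353e-05 = 0.0064618162 m^3. 1 barrel = 0.15898729 m^3, so 0.0064618162 m^3 = 0.0064618162 / 0.15898729 = 0.040643601 barrel ≈ 0.04064 barrel (4 s.f.).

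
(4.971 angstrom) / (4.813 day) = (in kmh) 1 angstrom = 1e-10 m, so 4.971 angstrom = 4.971 * 1e-10 = 4.971e-10 m. 1 day = 86400 s, so 4.813 day = 4.813 * 86400 = 415843.2 s. Combine: 4.971e-10 m / 415843.2 s = 1.1954025e-15 m/s. 1 kmh = 0.27777778 m/s, so 1.1954025e-15 m/s = 1.1954025e-15 / 0.27777778 = 4.303449e-15 kmh ≈ 4.303e-15 kmh (4 s.f.). Final answer: 4.303e-15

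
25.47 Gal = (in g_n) 0.02597. Check: 1 Gal = 0.01 m/s^2, so 25.47 Gal = 25.47 * 0.01 = 0.2547 m/s^2. 1 g_n = 9.80665 m/s^2, so 0.2547 m/s^2 = 0.2547 / 9.80665 = 0.025972172 g_n ≈ 0.02597 g_n (4 s.f.).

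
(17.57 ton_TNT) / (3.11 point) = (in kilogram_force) 6.833e+12. Check: 1 ton_TNT = 4.184e+09 J, so 17.57 ton_TNT = 17.57 * 4.184e+09 = 7.351288e+10 J. 1 point = 0.00035277778 m, so 3.11 point = 3.11 * 0.00035277778 = 0.0010971389 m. Combine: 7.351288e+10 J / 0.0010971389 m = 6.7004169e+13 N. 1 kilogram_force = 9.80665 N, so 6.7004169e+13 N = 6.7004169e+13 / 9.80665 = 6.8325238e+12 kilogram_force ≈ 6.833e+12 kilogram_force (4 s.f.).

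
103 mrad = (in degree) 1 mrad = 0.001 rad, so 103 mrad = 103 * 0.001 = 0.103 rad. 1 degree = 0.017453293 rad, so 0.103 rad = 0.103 / 0.017453293 = 5.9014653 degree ≈ 5.901 degree (4 s.f.). Final answer: 5.901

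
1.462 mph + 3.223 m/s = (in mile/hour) 1 mph = 0.44704 m/s, so 1.462 mph = 1.462 * 0.44704 = 0.65357248 m/s. 3.223 m/s is already in m/s. Sum: 0.65357248 + 3.223 = 3.8765725 m/s. 1 mile/hour = 0.44704 m/s, so 3.8765725 m/s = 3.8765725 / 0.44704 = 8.6716457 mile/hour ≈ 8.672 mile/hour (4 s.f.). Final answer: 8.672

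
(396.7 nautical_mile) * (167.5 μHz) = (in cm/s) 1.231e+04. Check: 1 nautical_mile = 1852 m, so 396.7 nautical_mile = 396.7 * 1852 = 734688.4 m. 1 μHz = 1e-06 Hz, so 167.5 μHz = 167.5 * 1e-06 = 0.0001675 Hz. Combine: 734688.4 m * 0.0001675 Hz = 123.06031 m/s. 1 cm/s = 0.01 m/s, so 123.06031 m/s = 123.06031 / 0.01 = 12306.031 cm/s ≈ 1.231e+04 cm/s (4 s.f.).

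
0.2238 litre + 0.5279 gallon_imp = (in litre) 2.624. Check: 1 litre = 0.001 m^3, so 0.2238 litre = 0.2238 * 0.001 = 0.0002238 m^3. 1 gallon_imp = 0.00454609 m^3, so 0.5279 gallon_imp = 0.5279 * 0.00454609 = 0.0023998809 m^3. Sum: 0.0002238 + 0.0023998809 = 0.0026236809 m^3. 1 litre = 0.001 m^3, so 0.0026236809 m^3 = 0.0026236809 / 0.001 = 2.6236809 litre ≈ 2.624 litre (4 s.f.).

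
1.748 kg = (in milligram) 1.748e+06. Check: 1 milligram = 1e-06 kg, so 1.748 kg = 1.748 / 1e-06 = 1748000 milligram ≈ 1.748e+06 milligram (4 s.f.).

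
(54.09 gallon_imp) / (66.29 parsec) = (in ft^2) 1.294e-18. Check: 1 gallon_imp = 0.00454609 m^3, so 54.09 gallon_imp = 54.09 * 0.00454609 = 0.24589801 m^3. 1 parsec = 3.0856776e+16 m, so 66.29 parsec = 66.29 * 3.0856776e+16 = 2.0454957e+18 m. Combine: 0.24589801 m^3 / 2.0454957e+18 m = 1.2021439e-19 m^2. 1 ft^2 = 0.09290304 m^2, so 1.2021439e-19 m^2 = 1.2021439e-19 / 0.09290304 = 1.2939769e-18 ft^2 ≈ 1.294e-18 ft^2 (4 s.f.).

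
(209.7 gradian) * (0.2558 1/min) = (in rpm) 1 gradian = 0.015707963 rad, so 209.7 gradian = 209.7 * 0.015707963 = 3.2939599 rad. 1 1/min = 0.016666667 Hz, so 0.2558 1/min = 0.2558 * 0.016666667 = 0.0042633333 Hz. Combine: 3.2939599 rad * 0.0042633333 Hz = 0.014043249 rad/s. 1 rpm = 0.10471976 rad/s, so 0.014043249 rad/s = 0.014043249 / 0.10471976 = 0.13410315 rpm ≈ 0.1341 rpm (4 s.f.). Final answer: 0.1341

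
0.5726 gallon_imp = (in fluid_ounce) 88.02. Check: 1 gallon_imp = 0.00454609 m^3, so 0.5726 gallon_imp = 0.5726 * 0.00454609 = 0.0026030911 m^3. 1 fluid_ounce = 2.957353e-05 m^3, so 0.0026030911 m^3 = 0.0026030911 / 2.957353e-05 = 88.020983 fluid_ounce ≈ 88.02 fluid_ounce (4 s.f.).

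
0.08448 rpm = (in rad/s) 0.008847. Check: 1 rpm = 0.10471976 rad/s, so 0.08448 rpm = 0.08448 * 0.10471976 = 0.0088467249 rad/s. Result: 0.0088467249 rad/s ≈ 0.008847 rad/s (4 s.f.).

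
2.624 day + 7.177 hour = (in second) 1 day = 86400 s, so 2.624 day = 2.624 * 86400 = 226713.6 s. 1 hour = 3600 s, so 7.177 hour = 7.177 * 3600 = 25837.2 s. Sum: 226713.6 + 25837.2 = 252550.8 s. 252550.8 s = 252550.8 second ≈ 2.526e+05 second (4 s.f.). Final answer: 2.526e+05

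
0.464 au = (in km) 1 au = 1.4959787e+11 m, so 0.464 au = 0.464 * 1.4959787e+11 = 6.9413412e+10 m. 1 km = 1000 m, so 6.9413412e+10 m = 6.9413412e+10 / 1000 = 69413412 km ≈ 6.941e+07 km (4 s.f.). Final answer: 6.941e+07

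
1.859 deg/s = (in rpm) 1 deg/s = 0.017453293 rad/s, so 1.859 deg/s = 1.859 * 0.017453293 = 0.032445671 rad/s. 1 rpm = 0.10471976 rad/s, so 0.032445671 rad/s = 0.032445671 / 0.10471976 = 0.30983333 rpm ≈ 0.3098 rpm (4 s.f.). Final answer: 0.3098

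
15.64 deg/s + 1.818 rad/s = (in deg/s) 119.8. Check: 1 deg/s = 0.017453293 rad/s, so 15.64 deg/s = 15.64 * 0.017453293 = 0.2729695 rad/s. 1.818 rad/s is already in rad/s. Sum: 0.2729695 + 1.818 = 2.0909695 rad/s. 1 deg/s = 0.017453293 rad/s, so 2.0909695 rad/s = 2.0909695 / 0.017453293 = 119.80373 deg/s ≈ 119.8 deg/s (4 s.f.).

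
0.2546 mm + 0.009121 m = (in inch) 0.3691. Check: 1 mm = 0.001 m, so 0.2546 mm = 0.2546 * 0.001 = 0.0002546 m. 0.009121 m is already in m. Sum: 0.0002546 + 0.009121 = 0.0093756 m. 1 inch = 0.0254 m, so 0.0093756 m = 0.0093756 / 0.0254 = 0.36911811 inch ≈ 0.3691 inch (4 s.f.).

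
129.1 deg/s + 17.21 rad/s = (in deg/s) 1 deg/s = 0.017453293 rad/s, so 129.1 deg/s = 129.1 * 0.017453293 = 2.2532201 rad/s. 17.21 rad/s is already in rad/s. Sum: 2.2532201 + 17.21 = 19.46322 rad/s. 1 deg/s = 0.017453293 rad/s, so 19.46322 rad/s = 19.46322 / 0.017453293 = 1115.1604 deg/s ≈ 1115 deg/s (4 s.f.). Final answer: 1115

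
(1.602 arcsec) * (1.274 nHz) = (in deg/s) 1 arcsec = 4.8481368e-06 rad, so 1.602 arcsec = 1.602 * 4.8481368e-06 = 7.7667152e-06 rad. 1 nHz = 1e-09 Hz, so 1.274 nHz = 1.274 * 1e-09 = 1.274e-09 Hz. Combine: 7.7667152e-06 rad * 1.274e-09 Hz = 9.8947951e-15 rad/s. 1 deg/s = 0.017453293 rad/s, so 9.8947951e-15 rad/s = 9.8947951e-15 / 0.017453293 = 5.6693e-13 deg/s ≈ 5.669e-13 deg/s (4 s.f.). Final answer: 5.669e-13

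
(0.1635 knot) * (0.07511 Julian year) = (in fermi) 1.994e+20. Check: 1 knot = 0.51444444 m/s, so 0.1635 knot = 0.1635 * 0.51444444 = 0.084111667 m/s. 1 Julian year = 31557600 s, so 0.07511 Julian year = 0.07511 * 31557600 = 2370291.3 s. Combine: 0.084111667 m/s * 2370291.3 s = 199369.15 m. 1 fermi = 1e-15 m, so 199369.15 m = 199369.15 / 1e-15 = 1.9936915e+20 fermi ≈ 1.994e+20 fermi (4 s.f.).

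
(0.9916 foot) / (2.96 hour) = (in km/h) 0.0001021. Check: 1 foot = 0.3048 m, so 0.9916 foot = 0.9916 * 0.3048 = 0.30223968 m. 1 hour = 3600 s, so 2.96 hour = 2.96 * 3600 = 10656 s. Combine: 0.30223968 m / 10656 s = 2.8363333e-05 m/s. 1 km/h = 0.27777778 m/s, so 2.8363333e-05 m/s = 2.8363333e-05 / 0.27777778 = 0.000102108 km/h ≈ 0.0001021 km/h (4 s.f.).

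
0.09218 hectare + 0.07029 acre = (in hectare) 1 hectare = 10000 m^2, so 0.09218 hectare = 0.09218 * 10000 = 921.8 m^2. 1 acre = 4046.8564 m^2, so 0.07029 acre = 0.07029 * 4046.8564 = 284.45354 m^2. Sum: 921.8 + 284.45354 = 1206.2535 m^2. 1 hectare = 10000 m^2, so 1206.2535 m^2 = 1206.2535 / 10000 = 0.12062535 hectare ≈ 0.1206 hectare (4 s.f.). Final answer: 0.1206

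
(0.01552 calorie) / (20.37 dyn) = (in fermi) 3.188e+17. Check: 1 calorie = 4.184 J, so 0.01552 calorie = 0.01552 * 4.184 = 0.06493568 J. 1 dyn = 1e-05 N, so 20.37 dyn = 20.37 * 1e-05 = 0.0002037 N. Combine: 0.06493568 J / 0.0002037 N = 318.78095 m. 1 fermi = 1e-15 m, so 318.78095 m = 318.78095 / 1e-15 = 3.1878095e+17 fermi ≈ 3.188e+17 fermi (4 s.f.).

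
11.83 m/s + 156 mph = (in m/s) 11.83 m/s is already in m/s. 1 mph = 0.44704 m/s, so 156 mph = 156 * 0.44704 = 69.73824 m/s. Sum: 11.83 + 69.73824 = 81.56824 m/s. Result: 81.56824 m/s ≈ 81.57 m/s (4 s.f.). Final answer: 81.57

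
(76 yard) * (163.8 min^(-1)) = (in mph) 1 yard = 0.9144 m, so 76 yard = 76 * 0.9144 = 69.4944 m. 1 min^(-1) = 0.016666667 Hz, so 163.8 min^(-1) = 163.8 * 0.016666667 = 2.73 Hz. Combine: 69.4944 m * 2.73 Hz = 189.71971 m/s. 1 mph = 0.44704 m/s, so 189.71971 m/s = 189.71971 / 0.44704 = 424.39091 mph ≈ 424.4 mph (4 s.f.). Final answer: 424.4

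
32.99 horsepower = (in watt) 2.46e+04. Check: 1 horsepower = 745.69987 W, so 32.99 horsepower = 32.99 * 745.69987 = 24600.639 W. 24600.639 W = 24600.639 watt ≈ 2.46e+04 watt (4 s.f.).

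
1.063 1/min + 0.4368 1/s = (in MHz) 1 1/min = 0.016666667 Hz, so 1.063 1/min = 1.063 * 0.016666667 = 0.017716667 Hz. 0.4368 1/s = 0.4368 Hz. Sum: 0.017716667 + 0.4368 = 0.45451667 Hz. 1 MHz = 1000000 Hz, so 0.45451667 Hz = 0.45451667 / 1000000 = 4.5451667e-07 MHz ≈ 4.545e-07 MHz (4 s.f.). Final answer: 4.545e-07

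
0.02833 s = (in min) 1 min = 60 s, so 0.02833 s = 0.02833 / 60 = 0.00047216667 min ≈ 0.0004722 min (4 s.f.). Final answer: 0.0004722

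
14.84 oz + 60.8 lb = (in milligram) 2.8e+07. Check: 1 oz = 0.028349523 kg, so 14.84 oz = 14.84 * 0.028349523 = 0.42070692 kg. 1 lb = 0.45359237 kg, so 60.8 lb = 60.8 * 0.45359237 = 27.578416 kg. Sum: 0.42070692 + 27.578416 = 27.999123 kg. 1 milligram = 1e-06 kg, so 27.999123 kg = 27.999123 / 1e-06 = 27999123 milligram ≈ 2.8e+07 milligram (4 s.f.).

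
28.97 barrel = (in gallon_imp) 1 barrel = 0.15898729 m^3, so 28.97 barrel = 28.97 * 0.15898729 = 4.6058619 m^3. 1 gallon_imp = 0.00454609 m^3, so 4.6058619 m^3 = 4.6058619 / 0.00454609 = 1013.148 gallon_imp ≈ 1013 gallon_imp (4 s.f.). Final answer: 1013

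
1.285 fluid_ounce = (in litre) 1 fluid_ounce = 2.957353e-05 m^3, so 1.285 fluid_ounce = 1.285 * 2.957353e-05 = 3.8001985e-05 m^3. 1 litre = 0.001 m^3, so 3.8001985e-05 m^3 = 3.8001985e-05 / 0.001 = 0.038001985 litre ≈ 0.038 litre (4 s.f.). Final answer: 0.038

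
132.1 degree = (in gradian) 146.8. Check: 1 degree = 0.017453293 rad, so 132.1 degree = 132.1 * 0.017453293 = 2.3055799 rad. 1 gradian = 0.015707963 rad, so 2.3055799 rad = 2.3055799 / 0.015707963 = 146.77778 gradian ≈ 146.8 gradian (4 s.f.).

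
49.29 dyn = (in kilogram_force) 1 dyn = 1e-05 N, so 49.29 dyn = 49.29 * 1e-05 = 0.0004929 N. 1 kilogram_force = 9.80665 N, so 0.0004929 N = 0.0004929 / 9.80665 = 5.0261812e-05 kilogram_force ≈ 5.026e-05 kilogram_force (4 s.f.). Final answer: 5.026e-05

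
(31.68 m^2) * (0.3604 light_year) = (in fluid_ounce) 3.653e+21. Check: 31.68 m^2 is already in m^2. 1 light_year = 9.4607305e+15 m, so 0.3604 light_year = 0.3604 * 9.4607305e+15 = 3.4096473e+15 m. Combine: 31.68 m^2 * 3.4096473e+15 m = 1.0801763e+17 m^3. 1 fluid_ounce = 2.957353e-05 m^3, so 1.0801763e+17 m^3 = 1.0801763e+17 / 2.957353e-05 = 3.6525104e+21 fluid_ounce ≈ 3.653e+21 fluid_ounce (4 s.f.).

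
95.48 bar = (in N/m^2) 9.548e+06. Check: 1 bar = 100000 Pa, so 95.48 bar = 95.48 * 100000 = 9548000 Pa. 9548000 Pa = 9548000 N/m^2 ≈ 9.548e+06 N/m^2 (4 s.f.).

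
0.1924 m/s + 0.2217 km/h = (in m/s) 0.1924 m/s is already in m/s. 1 km/h = 0.27777778 m/s, so 0.2217 km/h = 0.2217 * 0.27777778 = 0.061583333 m/s. Sum: 0.1924 + 0.061583333 = 0.25398333 m/s. Result: 0.25398333 m/s ≈ 0.254 m/s (4 s.f.). Final answer: 0.254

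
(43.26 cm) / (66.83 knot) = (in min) 1 cm = 0.01 m, so 43.26 cm = 43.26 * 0.01 = 0.4326 m. 1 knot = 0.51444444 m/s, so 66.83 knot = 66.83 * 0.51444444 = 34.380322 m/s. Combine: 0.4326 m / 34.380322 m/s = 0.012582779 s. 1 min = 60 s, so 0.012582779 s = 0.012582779 / 60 = 0.00020971299 min ≈ 0.0002097 min (4 s.f.). Final answer: 0.0002097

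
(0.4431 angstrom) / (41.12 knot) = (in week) 3.463e-18. Check: 1 angstrom = 1e-10 m, so 0.4431 angstrom = 0.4431 * 1e-10 = 4.431e-11 m. 1 knot = 0.51444444 m/s, so 41.12 knot = 41.12 * 0.51444444 = 21.153956 m/s. Combine: 4.431e-11 m / 21.153956 m/s = 2.0946437e-12 s. 1 week = 604800 s, so 2.0946437e-12 s = 2.0946437e-12 / 604800 = 3.4633659e-18 week ≈ 3.463e-18 week (4 s.f.).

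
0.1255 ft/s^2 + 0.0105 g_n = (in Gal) 14.12. Check: 1 ft/s^2 = 0.3048 m/s^2, so 0.1255 ft/s^2 = 0.1255 * 0.3048 = 0.0382524 m/s^2. 1 g_n = 9.80665 m/s^2, so 0.0105 g_n = 0.0105 * 9.80665 = 0.10296983 m/s^2. Sum: 0.0382524 + 0.10296983 = 0.14122223 m/s^2. 1 Gal = 0.01 m/s^2, so 0.14122223 m/s^2 = 0.14122223 / 0.01 = 14.122223 Gal ≈ 14.12 Gal (4 s.f.).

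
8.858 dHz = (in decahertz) 1 dHz = 0.1 Hz, so 8.858 dHz = 8.858 * 0.1 = 0.8858 Hz. 1 decahertz = 10 Hz, so 0.8858 Hz = 0.8858 / 10 = 0.08858 decahertz. Final answer: 0.08858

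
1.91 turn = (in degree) 1 turn = 6.2831853 rad, so 1.91 turn = 1.91 * 6.2831853 = 12.000884 rad. 1 degree = 0.017453293 rad, so 12.000884 rad = 12.000884 / 0.017453293 = 687.6 degree. Final answer: 687.6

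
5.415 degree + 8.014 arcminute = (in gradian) 1 degree = 0.017453293 rad, so 5.415 degree = 5.415 * 0.017453293 = 0.094509579 rad. 1 arcminute = 0.00029088821 rad, so 8.014 arcminute = 8.014 * 0.00029088821 = 0.0023311781 rad. Sum: 0.094509579 + 0.0023311781 = 0.096840757 rad. 1 gradian = 0.015707963 rad, so 0.096840757 rad = 0.096840757 / 0.015707963 = 6.1650741 gradian ≈ 6.165 gradian (4 s.f.). Final answer: 6.165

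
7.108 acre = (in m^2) 1 acre = 4046.8564 m^2, so 7.108 acre = 7.108 * 4046.8564 = 28765.055 m^2. Result: 28765.055 m^2 ≈ 2.877e+04 m^2 (4 s.f.). Final answer: 2.877e+04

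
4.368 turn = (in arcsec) 1 turn = 6.2831853 rad, so 4.368 turn = 4.368 * 6.2831853 = 27.444953 rad. 1 arcsec = 4.8481368e-06 rad, so 27.444953 rad = 27.444953 / 4.8481368e-06 = 5660928 arcsec ≈ 5.661e+06 arcsec (4 s.f.). Final answer: 5.661e+06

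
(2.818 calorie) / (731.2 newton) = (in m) 0.01612. Check: 1 calorie = 4.184 J, so 2.818 calorie = 2.818 * 4.184 = 11.790512 J. 731.2 newton = 731.2 N. Combine: 11.790512 J / 731.2 N = 0.01612488 m. Result: 0.01612488 m ≈ 0.01612 m (4 s.f.).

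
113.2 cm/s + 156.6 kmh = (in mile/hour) 99.84. Check: 1 cm/s = 0.01 m/s, so 113.2 cm/s = 113.2 * 0.01 = 1.132 m/s. 1 kmh = 0.27777778 m/s, so 156.6 kmh = 156.6 * 0.27777778 = 43.5 m/s. Sum: 1.132 + 43.5 = 44.632 m/s. 1 mile/hour = 0.44704 m/s, so 44.632 m/s = 44.632 / 0.44704 = 99.838941 mile/hour ≈ 99.84 mile/hour (4 s.f.).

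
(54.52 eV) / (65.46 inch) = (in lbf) 1 eV = 1.6021766e-19 J, so 54.52 eV = 54.52 * 1.6021766e-19 = 8.735067e-18 J. 1 inch = 0.0254 m, so 65.46 inch = 65.46 * 0.0254 = 1.662684 m. Combine: 8.735067e-18 J / 1.662684 m = 5.2535942e-18 N. 1 lbf = 4.4482216 N, so 5.2535942e-18 N = 5.2535942e-18 / 4.4482216 = 1.181055e-18 lbf ≈ 1.181e-18 lbf (4 s.f.). Final answer: 1.181e-18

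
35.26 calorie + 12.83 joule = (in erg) 1 calorie = 4.184 J, so 35.26 calorie = 35.26 * 4.184 = 147.52784 J. 12.83 joule = 12.83 J. Sum: 147.52784 + 12.83 = 160.35784 J. 1 erg = 1e-07 J, so 160.35784 J = 160.35784 / 1e-07 = 1.6035784e+09 erg ≈ 1.604e+09 erg (4 s.f.). Final answer: 1.604e+09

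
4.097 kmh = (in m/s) 1.138. Check: 1 kmh = 0.27777778 m/s, so 4.097 kmh = 4.097 * 0.27777778 = 1.1380556 m/s. Result: 1.1380556 m/s ≈ 1.138 m/s (4 s.f.).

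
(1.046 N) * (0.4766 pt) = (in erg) 1759. Check: 1.046 N is already in N. 1 pt = 0.00035277778 m, so 0.4766 pt = 0.4766 * 0.00035277778 = 0.00016813389 m. Combine: 1.046 N * 0.00016813389 m = 0.00017586805 J. 1 erg = 1e-07 J, so 0.00017586805 J = 0.00017586805 / 1e-07 = 1758.6805 erg ≈ 1759 erg (4 s.f.).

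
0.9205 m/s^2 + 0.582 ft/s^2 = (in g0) 0.112. Check: 0.9205 m/s^2 is already in m/s^2. 1 ft/s^2 = 0.3048 m/s^2, so 0.582 ft/s^2 = 0.582 * 0.3048 = 0.1773936 m/s^2. Sum: 0.9205 + 0.1773936 = 1.0978936 m/s^2. 1 g0 = 9.80665 m/s^2, so 1.0978936 m/s^2 = 1.0978936 / 9.80665 = 0.11195399 g0 ≈ 0.112 g0 (4 s.f.).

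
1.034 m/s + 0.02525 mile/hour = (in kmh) 1.034 m/s is already in m/s. 1 mile/hour = 0.44704 m/s, so 0.02525 mile/hour = 0.02525 * 0.44704 = 0.01128776 m/s. Sum: 1.034 + 0.01128776 = 1.0452878 m/s. 1 kmh = 0.27777778 m/s, so 1.0452878 m/s = 1.0452878 / 0.27777778 = 3.7630359 kmh ≈ 3.763 kmh (4 s.f.). Final answer: 3.763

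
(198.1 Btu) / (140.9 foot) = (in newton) 1 Btu = 1055.0559 J, so 198.1 Btu = 198.1 * 1055.0559 = 209006.56 J. 1 foot = 0.3048 m, so 140.9 foot = 140.9 * 0.3048 = 42.94632 m. Combine: 209006.56 J / 42.94632 m = 4866.6932 N. 4866.6932 N = 4866.6932 newton ≈ 4867 newton (4 s.f.). Final answer: 4867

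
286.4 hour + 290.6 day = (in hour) 1 hour = 3600 s, so 286.4 hour = 286.4 * 3600 = 1031040 s. 1 day = 86400 s, so 290.6 day = 290.6 * 86400 = 25107840 s. Sum: 1031040 + 25107840 = 26138880 s. 1 hour = 3600 s, so 26138880 s = 26138880 / 3600 = 7260.8 hour ≈ 7261 hour (4 s.f.). Final answer: 7261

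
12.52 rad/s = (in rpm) 119.6. Check: 1 rpm = 0.10471976 rad/s, so 12.52 rad/s = 12.52 / 0.10471976 = 119.55719 rpm ≈ 119.6 rpm (4 s.f.).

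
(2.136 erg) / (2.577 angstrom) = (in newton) 1 erg = 1e-07 J, so 2.136 erg = 2.136 * 1e-07 = 2.136e-07 J. 1 angstrom = 1e-10 m, so 2.577 angstrom = 2.577 * 1e-10 = 2.577e-10 m. Combine: 2.136e-07 J / 2.577e-10 m = 828.87078 N. 828.87078 N = 828.87078 newton ≈ 828.9 newton (4 s.f.). Final answer: 828.9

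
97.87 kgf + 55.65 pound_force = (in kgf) 1 kgf = 9.80665 N, so 97.87 kgf = 97.87 * 9.80665 = 959.77684 N. 1 pound_force = 4.4482216 N, so 55.65 pound_force = 55.65 * 4.4482216 = 247.54353 N. Sum: 959.77684 + 247.54353 = 1207.3204 N. 1 kgf = 9.80665 N, so 1207.3204 N = 1207.3204 / 9.80665 = 123.11242 kgf ≈ 123.1 kgf (4 s.f.). Final answer: 123.1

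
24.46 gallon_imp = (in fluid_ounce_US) 1 gallon_imp = 0.00454609 m^3, so 24.46 gallon_imp = 24.46 * 0.00454609 = 0.11119736 m^3. 1 fluid_ounce_US = 2.957353e-05 m^3, so 0.11119736 m^3 = 0.11119736 / 2.957353e-05 = 3760.0301 fluid_ounce_US ≈ 3760 fluid_ounce_US (4 s.f.). Final answer: 3760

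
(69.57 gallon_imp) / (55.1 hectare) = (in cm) 1 gallon_imp = 0.00454609 m^3, so 69.57 gallon_imp = 69.57 * 0.00454609 = 0.31627148 m^3. 1 hectare = 10000 m^2, so 55.1 hectare = 55.1 * 10000 = 551000 m^2. Combine: 0.31627148 m^3 / 551000 m^2 = 5.7399543e-07 m. 1 cm = 0.01 m, so 5.7399543e-07 m = 5.7399543e-07 / 0.01 = 5.7399543e-05 cm ≈ 5.74e-05 cm (4 s.f.). Final answer: 5.74e-05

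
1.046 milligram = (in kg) 1.046e-06. Check: 1 milligram = 1e-06 kg, so 1.046 milligram = 1.046 * 1e-06 = 1.046e-06 kg. Result: 1.046e-06 kg.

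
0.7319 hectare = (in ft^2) 1 hectare = 10000 m^2, so 0.7319 hectare = 0.7319 * 10000 = 7319 m^2. 1 ft^2 = 0.09290304 m^2, so 7319 m^2 = 7319 / 0.09290304 = 78781.06 ft^2 ≈ 7.878e+04 ft^2 (4 s.f.). Final answer: 7.878e+04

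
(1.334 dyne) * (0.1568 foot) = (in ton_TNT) 1 dyne = 1e-05 N, so 1.334 dyne = 1.334 * 1e-05 = 1.334e-05 N. 1 foot = 0.3048 m, so 0.1568 foot = 0.1568 * 0.3048 = 0.04779264 m. Combine: 1.334e-05 N * 0.04779264 m = 6.3755382e-07 J. 1 ton_TNT = 4.184e+09 J, so 6.3755382e-07 J = 6.3755382e-07 / 4.184e+09 = 1.5237902e-16 ton_TNT ≈ 1.524e-16 ton_TNT (4 s.f.). Final answer: 1.524e-16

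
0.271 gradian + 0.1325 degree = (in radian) 0.006569. Check: 1 gradian = 0.015707963 rad, so 0.271 gradian = 0.271 * 0.015707963 = 0.004256858 rad. 1 degree = 0.017453293 rad, so 0.1325 degree = 0.1325 * 0.017453293 = 0.0023125613 rad. Sum: 0.004256858 + 0.0023125613 = 0.0065694193 rad. 0.0065694193 rad = 0.0065694193 radian ≈ 0.006569 radian (4 s.f.).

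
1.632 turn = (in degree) 1 turn = 6.2831853 rad, so 1.632 turn = 1.632 * 6.2831853 = 10.254158 rad. 1 degree = 0.017453293 rad, so 10.254158 rad = 10.254158 / 0.017453293 = 587.52 degree ≈ 587.5 degree (4 s.f.). Final answer: 587.5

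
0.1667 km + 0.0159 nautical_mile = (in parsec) 6.357e-15. Check: 1 km = 1000 m, so 0.1667 km = 0.1667 * 1000 = 166.7 m. 1 nautical_mile = 1852 m, so 0.0159 nautical_mile = 0.0159 * 1852 = 29.4468 m. Sum: 166.7 + 29.4468 = 196.1468 m. 1 parsec = 3.0856776e+16 m, so 196.1468 m = 196.1468 / 3.0856776e+16 = 6.3566849e-15 parsec ≈ 6.357e-15 parsec (4 s.f.).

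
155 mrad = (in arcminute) 1 mrad = 0.001 rad, so 155 mrad = 155 * 0.001 = 0.155 rad. 1 arcminute = 0.00029088821 rad, so 0.155 rad = 0.155 / 0.00029088821 = 532.85075 arcminute ≈ 532.9 arcminute (4 s.f.). Final answer: 532.9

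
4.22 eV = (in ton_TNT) 1 eV = 1.6021766e-19 J, so 4.22 eV = 4.22 * 1.6021766e-19 = 6.7611854e-19 J. 1 ton_TNT = 4.184e+09 J, so 6.7611854e-19 J = 6.7611854e-19 / 4.184e+09 = 1.6159621e-28 ton_TNT ≈ 1.616e-28 ton_TNT (4 s.f.). Final answer: 1.616e-28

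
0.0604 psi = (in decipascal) 4164. Check: 1 psi = 6894.7573 Pa, so 0.0604 psi = 0.0604 * 6894.7573 = 416.44334 Pa. 1 decipascal = 0.1 Pa, so 416.44334 Pa = 416.44334 / 0.1 = 4164.4334 decipascal ≈ 4164 decipascal (4 s.f.).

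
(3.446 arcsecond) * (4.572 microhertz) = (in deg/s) 1 arcsecond = 4.8481368e-06 rad, so 3.446 arcsecond = 3.446 * 4.8481368e-06 = 1.6706679e-05 rad. 1 microhertz = 1e-06 Hz, so 4.572 microhertz = 4.572 * 1e-06 = 4.572e-06 Hz. Combine: 1.6706679e-05 rad * 4.572e-06 Hz = 7.6382938e-11 rad/s. 1 deg/s = 0.017453293 rad/s, so 7.6382938e-11 rad/s = 7.6382938e-11 / 0.017453293 = 4.37642e-09 deg/s ≈ 4.376e-09 deg/s (4 s.f.). Final answer: 4.376e-09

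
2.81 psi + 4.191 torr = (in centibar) 1 psi = 6894.7573 Pa, so 2.81 psi = 2.81 * 6894.7573 = 19374.268 Pa. 1 torr = 133.32237 Pa, so 4.191 torr = 4.191 * 133.32237 = 558.75405 Pa. Sum: 19374.268 + 558.75405 = 19933.022 Pa. 1 centibar = 1000 Pa, so 19933.022 Pa = 19933.022 / 1000 = 19.933022 centibar ≈ 19.93 centibar (4 s.f.). Final answer: 19.93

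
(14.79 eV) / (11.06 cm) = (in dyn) 1 eV = 1.6021766e-19 J, so 14.79 eV = 14.79 * 1.6021766e-19 = 2.3696192e-18 J. 1 cm = 0.01 m, so 11.06 cm = 11.06 * 0.01 = 0.1106 m. Combine: 2.3696192e-18 J / 0.1106 m = 2.1425129e-17 N. 1 dyn = 1e-05 N, so 2.1425129e-17 N = 2.1425129e-17 / 1e-05 = 2.1425129e-12 dyn ≈ 2.143e-12 dyn (4 s.f.). Final answer: 2.143e-12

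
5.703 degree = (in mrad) 1 degree = 0.017453293 rad, so 5.703 degree = 5.703 * 0.017453293 = 0.099536127 rad. 1 mrad = 0.001 rad, so 0.099536127 rad = 0.099536127 / 0.001 = 99.536127 mrad ≈ 99.54 mrad (4 s.f.). Final answer: 99.54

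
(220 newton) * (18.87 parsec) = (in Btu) 1.214e+17. Check: 220 newton = 220 N. 1 parsec = 3.0856776e+16 m, so 18.87 parsec = 18.87 * 3.0856776e+16 = 5.8226736e+17 m. Combine: 220 N * 5.8226736e+17 m = 1.2809882e+20 J. 1 Btu = 1055.0559 J, so 1.2809882e+20 J = 1.2809882e+20 / 1055.0559 = 1.2141425e+17 Btu ≈ 1.214e+17 Btu (4 s.f.).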